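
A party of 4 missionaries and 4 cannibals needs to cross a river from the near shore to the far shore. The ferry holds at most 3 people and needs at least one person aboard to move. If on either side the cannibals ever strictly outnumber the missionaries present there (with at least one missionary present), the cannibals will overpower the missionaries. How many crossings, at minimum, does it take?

Counting alone: each trip to the far shore takes at most 3 across and each return brings at least 1 back, so after t trips out (and t−1 returns) at most 3t − (t−1) of the 8 are across; that first reaches 8 at t = 4, so at least 7 crossings are needed.
The safety rule pushes this higher. Following every safe sequence of crossings, the most of the 8 that can be at the far shore as the ferry arrives there on crossing 7 is 7 — never all 8.
So no plan with fewer than 9 crossings exists, and this one achieves 9:
1. 2 cannibals → the far shore.  (the near shore: 4M 2C; the far shore: 0M 2C)
2. 1 cannibal ← the near shore.  (the near shore: 4M 3C; the far shore: 0M 1C)
3. 3 cannibals → the far shore.  (the near shore: 4M 0C; the far shore: 0M 4C)
4. 1 cannibal ← the near shore.  (the near shore: 4M 1C; the far shore: 0M 3C)
5. 3 missionaries → the far shore.  (the near shore: 1M 1C; the far shore: 3M 3C)
6. 1 missionary and 1 cannibal ← the near shore.  (the near shore: 2M 2C; the far shore: 2M 2C)
7. 2 missionaries → the far shore.  (the near shore: 0M 2C; the far shore: 4M 2C)
8. 1 cannibal ← the near shore.  (the near shore: 0M 3C; the far shore: 4M 1C)
9. 3 cannibals → the far shore.  (the near shore: 0M 0C; the far shore: 4M 4C)

9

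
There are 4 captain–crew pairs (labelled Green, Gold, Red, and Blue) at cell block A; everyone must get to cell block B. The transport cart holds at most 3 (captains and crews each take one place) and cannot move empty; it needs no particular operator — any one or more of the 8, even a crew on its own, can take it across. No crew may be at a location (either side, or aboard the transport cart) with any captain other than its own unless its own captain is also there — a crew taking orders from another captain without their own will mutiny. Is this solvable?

Yes

1. captain Green and crew Green cross → cell block B.
2. captain Green crosses ← cell block A.
3. captain Gold, captain Green, and crew Gold cross → cell block B.
4. captain Green and crew Green cross ← cell block A.
5. captain Blue, captain Green, and captain Red cross → cell block B.
6. crew Gold crosses ← cell block A.
7. crew Gold and crew Green cross → cell block B.
8. crew Green crosses ← cell block A.
9. crew Blue, crew Green, and crew Red cross → cell block B.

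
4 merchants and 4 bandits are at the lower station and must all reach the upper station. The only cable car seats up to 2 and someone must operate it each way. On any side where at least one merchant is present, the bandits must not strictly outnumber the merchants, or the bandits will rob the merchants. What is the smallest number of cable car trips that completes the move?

Following every safe sequence of crossings from the start, the most of the 8 that can be at the upper station as the cable car arrives there on crossings 1, 3, 5 is 2, 3, 4 respectively; the best ever achieved is 4 of 8.
From crossing 7 on, no configuration arises that was not already reachable earlier: only 11 distinct safe configurations (who is on which side, and where the cable car is) can ever be reached, none of them has everyone across, and every continuation just revisits them. They are: 0 merchants + 0 bandits across (cable car back at the start); 0 merchants + 1 bandit across (cable car there); 0 merchants + 1 bandit across (cable car back at the start); 0 merchants + 2 bandits across (cable car there); 0 merchants + 2 bandits across (cable car back at the start); 0 merchants + 3 bandits across (cable car there); 0 merchants + 3 bandits across (cable car back at the start); 0 merchants + 4 bandits across (cable car there); 1 merchant + 1 bandit across (cable car there); 1 merchant + 1 bandit across (cable car back at the start); 2 merchants + 2 bandits across (cable car there). So no valid plan exists.

impossible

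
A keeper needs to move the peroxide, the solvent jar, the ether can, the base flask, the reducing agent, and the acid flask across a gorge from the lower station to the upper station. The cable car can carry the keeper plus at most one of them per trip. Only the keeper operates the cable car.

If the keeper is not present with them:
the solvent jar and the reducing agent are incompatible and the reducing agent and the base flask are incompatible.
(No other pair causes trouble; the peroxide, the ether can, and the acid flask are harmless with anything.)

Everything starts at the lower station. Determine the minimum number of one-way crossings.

13

Counting alone: the keeper can take at most 1 across per trip to the upper station, so moving all 6 needs at least 6 loaded trips out, with a return between consecutive ones — at least 11 crossings.
The safety rule pushes this higher. Following every safe sequence of crossings, the most of the 6 that can be at the upper station as the cable car arrives there on crossing 11 is 5 — never all 6.
So no plan with fewer than 13 crossings exists, and this one achieves 13:
1. Keeper goes to the upper station with the reducing agent.
2. Keeper goes back to the lower station alone.
3. Keeper goes to the upper station with the peroxide.
4. Keeper goes back to the lower station alone.
5. Keeper goes to the upper station with the solvent jar.
6. Keeper goes back to the lower station with the reducing agent.
7. Keeper goes to the upper station with the base flask.
8. Keeper goes back to the lower station alone.
9. Keeper goes to the upper station with the ether can.
10. Keeper goes back to the lower station alone.
11. Keeper goes to the upper station with the acid flask.
12. Keeper goes back to the lower station alone.
13. Keeper goes to the upper station with the reducing agent.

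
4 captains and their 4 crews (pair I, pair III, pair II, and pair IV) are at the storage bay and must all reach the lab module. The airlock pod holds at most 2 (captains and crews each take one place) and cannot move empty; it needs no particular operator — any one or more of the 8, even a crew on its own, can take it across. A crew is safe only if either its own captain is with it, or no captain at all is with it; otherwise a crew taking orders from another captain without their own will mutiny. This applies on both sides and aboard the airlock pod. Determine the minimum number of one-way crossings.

Following every safe sequence of crossings from the start, the most of the 8 that can be at the lab module as the airlock pod arrives there on crossings 1, 3, 5 is 2, 3, 4 respectively; the best ever achieved is 4 of 8.
From crossing 7 on, no configuration arises that was not already reachable earlier: only 44 distinct safe configurations (who is on which side, and where the airlock pod is) can ever be reached, none of them has everyone across, and every continuation just revisits them. So no valid plan exists.

impossible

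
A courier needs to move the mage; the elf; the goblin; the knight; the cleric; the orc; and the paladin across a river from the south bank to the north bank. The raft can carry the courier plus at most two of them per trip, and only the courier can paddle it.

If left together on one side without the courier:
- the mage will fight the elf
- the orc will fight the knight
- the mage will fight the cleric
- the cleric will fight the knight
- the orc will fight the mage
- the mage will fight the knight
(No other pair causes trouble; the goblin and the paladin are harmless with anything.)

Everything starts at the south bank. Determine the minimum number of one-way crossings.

11

Counting alone: the courier can take at most 2 across per trip to the north bank, so moving all 7 needs at least 4 loaded trips out, with a return between consecutive ones — at least 7 crossings.
The safety rule pushes this higher. Following every safe sequence of crossings, the most of the 7 that can be at the north bank as the raft arrives there on crossings 7, 9 is 5, 6 respectively — never all 7.
So no plan with fewer than 11 crossings exists, and this one achieves 11:
1. Courier goes to the north bank with the knight and the mage.  [the south bank: the cleric, the elf, the goblin, the orc, the paladin | the north bank: the knight, the mage]
2. Courier goes back to the south bank with the mage.  [the south bank: the cleric, the elf, the goblin, the mage, the orc, the paladin | the north bank: the knight]
3. Courier goes to the north bank with the elf and the mage.  [the south bank: the cleric, the goblin, the orc, the paladin | the north bank: the elf, the knight, the mage]
4. Courier goes back to the south bank with the mage.  [the south bank: the cleric, the goblin, the mage, the orc, the paladin | the north bank: the elf, the knight]
5. Courier goes to the north bank with the goblin and the mage.  [the south bank: the cleric, the orc, the paladin | the north bank: the elf, the goblin, the knight, the mage]
6. Courier goes back to the south bank with the mage.  [the south bank: the cleric, the mage, the orc, the paladin | the north bank: the elf, the goblin, the knight]
7. Courier goes to the north bank with the mage and the paladin.  [the south bank: the cleric, the orc | the north bank: the elf, the goblin, the knight, the mage, the paladin]
8. Courier goes back to the south bank with the mage.  [the south bank: the cleric, the mage, the orc | the north bank: the elf, the goblin, the knight, the paladin]
9. Courier goes to the north bank with the cleric and the orc.  [the south bank: the mage | the north bank: the cleric, the elf, the goblin, the knight, the orc, the paladin]
10. Courier goes back to the south bank with the knight.  [the south bank: the knight, the mage | the north bank: the cleric, the elf, the goblin, the orc, the paladin]
11. Courier goes to the north bank with the knight and the mage.  [the south bank: — | the north bank: the cleric, the elf, the goblin, the knight, the mage, the orc, the paladin]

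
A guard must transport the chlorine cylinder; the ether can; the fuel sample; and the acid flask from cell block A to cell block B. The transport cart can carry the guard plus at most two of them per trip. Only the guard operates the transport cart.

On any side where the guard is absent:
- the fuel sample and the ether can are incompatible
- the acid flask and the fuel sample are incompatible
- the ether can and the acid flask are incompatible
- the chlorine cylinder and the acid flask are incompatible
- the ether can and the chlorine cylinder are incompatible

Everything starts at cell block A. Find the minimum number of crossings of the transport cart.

Counting alone: the guard can take at most 2 across per trip to cell block B, so moving all 4 needs at least 2 loaded trips out, with a return between consecutive ones — at least 3 crossings.
The safety rule pushes this higher. Following every safe sequence of crossings, the most of the 4 that can be at cell block B as the transport cart arrives there on crossing 3 is 3 — never all 4.
So no plan with fewer than 5 crossings exists, and this one achieves 5:
1. Guard goes to cell block B with the acid flask and the ether can.  [cell block A: the chlorine cylinder, the fuel sample | cell block B: the acid flask, the ether can]
2. Guard goes back to cell block A with the ether can.  [cell block A: the chlorine cylinder, the ether can, the fuel sample | cell block B: the acid flask]
3. Guard goes to cell block B with the chlorine cylinder and the fuel sample.  [cell block A: the ether can | cell block B: the acid flask, the chlorine cylinder, the fuel sample]
4. Guard goes back to cell block A with the acid flask.  [cell block A: the acid flask, the ether can | cell block B: the chlorine cylinder, the fuel sample]
5. Guard goes to cell block B with the acid flask and the ether can.  [cell block A: — | cell block B: the acid flask, the chlorine cylinder, the ether can, the fuel sample]

5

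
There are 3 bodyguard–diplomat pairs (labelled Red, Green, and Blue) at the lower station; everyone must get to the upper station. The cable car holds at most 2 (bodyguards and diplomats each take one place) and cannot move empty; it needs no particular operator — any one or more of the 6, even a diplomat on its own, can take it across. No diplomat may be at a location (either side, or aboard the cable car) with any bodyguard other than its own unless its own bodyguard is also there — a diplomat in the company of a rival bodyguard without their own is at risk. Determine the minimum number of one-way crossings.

11

Counting alone: each trip to the upper station takes at most 2 across and each return brings at least 1 back, so after t trips out (and t−1 returns) at most 2t − (t−1) of the 6 are across; that first reaches 6 at t = 5, so at least 9 crossings are needed.
The safety rule pushes this higher. Following every safe sequence of crossings, the most of the 6 that can be at the upper station as the cable car arrives there on crossing 9 is 5 — never all 6.
So no plan with fewer than 11 crossings exists, and this one achieves 11:
1. bodyguard Red and diplomat Red cross → the upper station.
2. bodyguard Red crosses ← the lower station.
3. diplomat Blue and diplomat Green cross → the upper station.
4. diplomat Red crosses ← the lower station.
5. bodyguard Blue and bodyguard Green cross → the upper station.
6. bodyguard Green and diplomat Green cross ← the lower station.
7. bodyguard Green and bodyguard Red cross → the upper station.
8. diplomat Blue crosses ← the lower station.
9. diplomat Green and diplomat Red cross → the upper station.
10. bodyguard Blue crosses ← the lower station.
11. bodyguard Blue and diplomat Blue cross → the upper station.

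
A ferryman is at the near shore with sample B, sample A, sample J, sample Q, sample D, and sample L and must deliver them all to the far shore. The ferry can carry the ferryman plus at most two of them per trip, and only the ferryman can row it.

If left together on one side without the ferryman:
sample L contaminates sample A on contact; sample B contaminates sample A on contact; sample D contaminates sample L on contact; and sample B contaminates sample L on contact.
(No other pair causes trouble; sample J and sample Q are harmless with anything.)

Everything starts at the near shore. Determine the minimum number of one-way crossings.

Counting alone: the ferryman can take at most 2 across per trip to the far shore, so moving all 6 needs at least 3 loaded trips out, with a return between consecutive ones — at least 5 crossings.
The safety rule pushes this higher. Following every safe sequence of crossings, the most of the 6 that can be at the far shore as the ferry arrives there on crossings 5, 7 is 4, 5 respectively — never all 6.
So no plan with fewer than 9 crossings exists, and this one achieves 9:
1. Ferryman goes to the far shore with sample B and sample L.  [the near shore: sample A, sample D, sample J, sample Q | the far shore: sample B, sample L]
2. Ferryman goes back to the near shore with sample B.  [the near shore: sample A, sample B, sample D, sample J, sample Q | the far shore: sample L]
3. Ferryman goes to the far shore with sample B and sample J.  [the near shore: sample A, sample D, sample Q | the far shore: sample B, sample J, sample L]
4. Ferryman goes back to the near shore with sample B.  [the near shore: sample A, sample B, sample D, sample Q | the far shore: sample J, sample L]
5. Ferryman goes to the far shore with sample B and sample Q.  [the near shore: sample A, sample D | the far shore: sample B, sample J, sample L, sample Q]
6. Ferryman goes back to the near shore with sample B.  [the near shore: sample A, sample B, sample D | the far shore: sample J, sample L, sample Q]
7. Ferryman goes to the far shore with sample B and sample D.  [the near shore: sample A | the far shore: sample B, sample D, sample J, sample L, sample Q]
8. Ferryman goes back to the near shore with sample L.  [the near shore: sample A, sample L | the far shore: sample B, sample D, sample J, sample Q]
9. Ferryman goes to the far shore with sample A and sample L.  [the near shore: — | the far shore: sample A, sample B, sample D, sample J, sample L, sample Q]

9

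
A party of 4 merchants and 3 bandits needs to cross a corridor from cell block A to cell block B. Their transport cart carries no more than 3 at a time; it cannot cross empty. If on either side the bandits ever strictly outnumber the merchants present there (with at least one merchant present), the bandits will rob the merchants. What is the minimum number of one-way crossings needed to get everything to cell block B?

5

Counting alone: each trip to cell block B takes at most 3 across and each return brings at least 1 back, so after t trips out (and t−1 returns) at most 3t − (t−1) of the 7 are across; that first reaches 7 at t = 3, so at least 5 crossings are needed.
The plan below uses exactly 5 crossings, so it is optimal:
1. 3 bandits → cell block B.  (cell block A: 4M 0B; cell block B: 0M 3B)
2. 1 bandit ← cell block A.  (cell block A: 4M 1B; cell block B: 0M 2B)
3. 3 merchants → cell block B.  (cell block A: 1M 1B; cell block B: 3M 2B)
4. 1 merchant ← cell block A.  (cell block A: 2M 1B; cell block B: 2M 2B)
5. 2 merchants and 1 bandit → cell block B.  (cell block A: 0M 0B; cell block B: 4M 3B)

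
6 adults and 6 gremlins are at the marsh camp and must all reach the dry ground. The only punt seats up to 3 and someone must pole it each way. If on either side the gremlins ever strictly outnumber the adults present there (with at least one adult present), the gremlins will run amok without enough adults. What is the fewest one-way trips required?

impossible

Following every safe sequence of crossings from the start, the most of the 12 that can be at the dry ground as the punt arrives there on crossings 1, 3, 5 is 3, 5, 6 respectively; the best ever achieved is 6 of 12.
From crossing 7 on, no configuration arises that was not already reachable earlier: only 17 distinct safe configurations (who is on which side, and where the punt is) can ever be reached, none of them has everyone across, and every continuation just revisits them. They are: 0 adults + 0 gremlins across (punt back at the start); 0 adults + 1 gremlin across (punt there); 0 adults + 1 gremlin across (punt back at the start); 0 adults + 2 gremlins across (punt there); 0 adults + 2 gremlins across (punt back at the start); 0 adults + 3 gremlins across (punt there); 0 adults + 3 gremlins across (punt back at the start); 0 adults + 4 gremlins across (punt there); 0 adults + 4 gremlins across (punt back at the start); 0 adults + 5 gremlins across (punt there); 0 adults + 5 gremlins across (punt back at the start); 0 adults + 6 gremlins across (punt there); 1 adult + 1 gremlin across (punt there); 1 adult + 1 gremlin across (punt back at the start); 2 adults + 2 gremlins across (punt there); 2 adults + 2 gremlins across (punt back at the start); 3 adults + 3 gremlins across (punt there). So no valid plan exists.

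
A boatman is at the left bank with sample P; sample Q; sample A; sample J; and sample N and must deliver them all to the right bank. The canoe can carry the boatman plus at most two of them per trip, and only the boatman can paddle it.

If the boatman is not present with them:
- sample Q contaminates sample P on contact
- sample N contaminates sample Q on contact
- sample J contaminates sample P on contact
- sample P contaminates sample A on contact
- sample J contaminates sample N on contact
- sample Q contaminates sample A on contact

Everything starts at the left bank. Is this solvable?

No

Whatever the first load, the items left behind include a forbidden pair without the boatman. No opening move is safe, so no plan exists.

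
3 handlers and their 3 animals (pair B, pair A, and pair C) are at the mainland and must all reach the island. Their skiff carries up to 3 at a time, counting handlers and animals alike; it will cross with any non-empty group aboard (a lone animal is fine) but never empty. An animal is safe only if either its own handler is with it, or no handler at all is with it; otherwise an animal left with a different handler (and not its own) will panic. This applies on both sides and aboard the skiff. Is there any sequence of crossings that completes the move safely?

1. animal B and handler B cross → the island.
2. handler B crosses ← the mainland.
3. handler A, handler B, and handler C cross → the island.
4. animal B crosses ← the mainland.
5. animal A, animal B, and animal C cross → the island.

Yes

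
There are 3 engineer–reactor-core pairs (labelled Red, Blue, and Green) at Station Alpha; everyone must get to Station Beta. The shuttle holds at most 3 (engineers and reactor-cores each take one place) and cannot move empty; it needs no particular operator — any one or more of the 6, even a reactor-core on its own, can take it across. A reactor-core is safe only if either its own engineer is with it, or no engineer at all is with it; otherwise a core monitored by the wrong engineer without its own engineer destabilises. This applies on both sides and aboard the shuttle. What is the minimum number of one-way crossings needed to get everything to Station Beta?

Counting alone: each trip to Station Beta takes at most 3 across and each return brings at least 1 back, so after t trips out (and t−1 returns) at most 3t − (t−1) of the 6 are across; that first reaches 6 at t = 3, so at least 5 crossings are needed.
The plan below uses exactly 5 crossings, so it is optimal:
1. engineer Red and reactor-core Red cross → Station Beta.
2. engineer Red crosses ← Station Alpha.
3. engineer Blue, engineer Green, and engineer Red cross → Station Beta.
4. reactor-core Red crosses ← Station Alpha.
5. reactor-core Blue, reactor-core Green, and reactor-core Red cross → Station Beta.

5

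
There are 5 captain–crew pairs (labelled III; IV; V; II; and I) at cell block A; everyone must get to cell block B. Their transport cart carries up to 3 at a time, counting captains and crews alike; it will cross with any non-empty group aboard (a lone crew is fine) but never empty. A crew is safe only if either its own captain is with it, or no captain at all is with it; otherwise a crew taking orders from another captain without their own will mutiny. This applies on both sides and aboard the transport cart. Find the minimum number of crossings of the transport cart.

Counting alone: each trip to cell block B takes at most 3 across and each return brings at least 1 back, so after t trips out (and t−1 returns) at most 3t − (t−1) of the 10 are across; that first reaches 10 at t = 5, so at least 9 crossings are needed.
The safety rule pushes this higher. Following every safe sequence of crossings, the most of the 10 that can be at cell block B as the transport cart arrives there on crossing 9 is 9 — never all 10.
So no plan with fewer than 11 crossings exists, and this one achieves 11:
1. captain III and crew III cross → cell block B.
2. captain III crosses ← cell block A.
3. crew II, crew IV, and crew V cross → cell block B.
4. crew III crosses ← cell block A.
5. captain II, captain IV, and captain V cross → cell block B.
6. captain IV and crew IV cross ← cell block A.
7. captain I, captain III, and captain IV cross → cell block B.
8. crew V crosses ← cell block A.
9. crew III and crew IV cross → cell block B.
10. crew III crosses ← cell block A.
11. crew I, crew III, and crew V cross → cell block B.

11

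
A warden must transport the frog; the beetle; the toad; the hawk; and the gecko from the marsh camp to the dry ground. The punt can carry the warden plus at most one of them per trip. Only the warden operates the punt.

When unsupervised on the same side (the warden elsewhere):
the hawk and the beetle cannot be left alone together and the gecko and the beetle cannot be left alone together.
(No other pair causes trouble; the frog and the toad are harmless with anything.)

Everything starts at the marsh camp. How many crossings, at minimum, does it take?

Counting alone: the warden can take at most 1 across per trip to the dry ground, so moving all 5 needs at least 5 loaded trips out, with a return between consecutive ones — at least 9 crossings.
The safety rule pushes this higher. Following every safe sequence of crossings, the most of the 5 that can be at the dry ground as the punt arrives there on crossing 9 is 4 — never all 5.
So no plan with fewer than 11 crossings exists, and this one achieves 11:
1. Warden goes to the dry ground with the beetle.
2. Warden goes back to the marsh camp alone.
3. Warden goes to the dry ground with the frog.
4. Warden goes back to the marsh camp alone.
5. Warden goes to the dry ground with the toad.
6. Warden goes back to the marsh camp alone.
7. Warden goes to the dry ground with the hawk.
8. Warden goes back to the marsh camp with the beetle.
9. Warden goes to the dry ground with the gecko.
10. Warden goes back to the marsh camp alone.
11. Warden goes to the dry ground with the beetle.

11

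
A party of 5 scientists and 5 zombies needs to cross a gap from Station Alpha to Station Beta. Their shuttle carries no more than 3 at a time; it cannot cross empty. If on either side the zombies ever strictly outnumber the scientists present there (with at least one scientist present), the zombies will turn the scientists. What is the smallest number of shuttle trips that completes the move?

11

Counting alone: each trip to Station Beta takes at most 3 across and each return brings at least 1 back, so after t trips out (and t−1 returns) at most 3t − (t−1) of the 10 are across; that first reaches 10 at t = 5, so at least 9 crossings are needed.
The safety rule pushes this higher. Following every safe sequence of crossings, the most of the 10 that can be at Station Beta as the shuttle arrives there on crossing 9 is 9 — never all 10.
So no plan with fewer than 11 crossings exists, and this one achieves 11:
1. 2 zombies → Station Beta.  (Station Alpha: 5S 3Z; Station Beta: 0S 2Z)
2. 1 zombie ← Station Alpha.  (Station Alpha: 5S 4Z; Station Beta: 0S 1Z)
3. 3 zombies → Station Beta.  (Station Alpha: 5S 1Z; Station Beta: 0S 4Z)
4. 1 zombie ← Station Alpha.  (Station Alpha: 5S 2Z; Station Beta: 0S 3Z)
5. 3 scientists → Station Beta.  (Station Alpha: 2S 2Z; Station Beta: 3S 3Z)
6. 1 scientist and 1 zombie ← Station Alpha.  (Station Alpha: 3S 3Z; Station Beta: 2S 2Z)
7. 3 scientists → Station Beta.  (Station Alpha: 0S 3Z; Station Beta: 5S 2Z)
8. 1 zombie ← Station Alpha.  (Station Alpha: 0S 4Z; Station Beta: 5S 1Z)
9. 2 zombies → Station Beta.  (Station Alpha: 0S 2Z; Station Beta: 5S 3Z)
10. 1 zombie ← Station Alpha.  (Station Alpha: 0S 3Z; Station Beta: 5S 2Z)
11. 3 zombies → Station Beta.  (Station Alpha: 0S 0Z; Station Beta: 5S 5Z)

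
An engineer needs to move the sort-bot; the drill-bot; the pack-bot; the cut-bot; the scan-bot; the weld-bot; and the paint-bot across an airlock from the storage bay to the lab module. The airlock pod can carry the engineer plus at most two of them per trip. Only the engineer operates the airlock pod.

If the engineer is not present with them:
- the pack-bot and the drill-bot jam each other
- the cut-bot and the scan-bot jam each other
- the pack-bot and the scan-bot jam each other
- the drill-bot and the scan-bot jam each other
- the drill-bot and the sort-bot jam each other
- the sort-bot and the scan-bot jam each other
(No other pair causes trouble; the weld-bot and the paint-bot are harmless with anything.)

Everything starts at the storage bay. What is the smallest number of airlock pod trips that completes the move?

Counting alone: the engineer can take at most 2 across per trip to the lab module, so moving all 7 needs at least 4 loaded trips out, with a return between consecutive ones — at least 7 crossings.
The safety rule pushes this higher. Following every safe sequence of crossings, the most of the 7 that can be at the lab module as the airlock pod arrives there on crossings 7, 9 is 5, 6 respectively — never all 7.
So no plan with fewer than 11 crossings exists, and this one achieves 11:
1. Engineer goes to the lab module with the drill-bot and the scan-bot.  [the storage bay: the cut-bot, the pack-bot, the paint-bot, the sort-bot, the weld-bot | the lab module: the drill-bot, the scan-bot]
2. Engineer goes back to the storage bay with the drill-bot.  [the storage bay: the cut-bot, the drill-bot, the pack-bot, the paint-bot, the sort-bot, the weld-bot | the lab module: the scan-bot]
3. Engineer goes to the lab module with the pack-bot and the sort-bot.  [the storage bay: the cut-bot, the drill-bot, the paint-bot, the weld-bot | the lab module: the pack-bot, the scan-bot, the sort-bot]
4. Engineer goes back to the storage bay with the scan-bot.  [the storage bay: the cut-bot, the drill-bot, the paint-bot, the scan-bot, the weld-bot | the lab module: the pack-bot, the sort-bot]
5. Engineer goes to the lab module with the cut-bot and the drill-bot.  [the storage bay: the paint-bot, the scan-bot, the weld-bot | the lab module: the cut-bot, the drill-bot, the pack-bot, the sort-bot]
6. Engineer goes back to the storage bay with the drill-bot.  [the storage bay: the drill-bot, the paint-bot, the scan-bot, the weld-bot | the lab module: the cut-bot, the pack-bot, the sort-bot]
7. Engineer goes to the lab module with the drill-bot and the weld-bot.  [the storage bay: the paint-bot, the scan-bot | the lab module: the cut-bot, the drill-bot, the pack-bot, the sort-bot, the weld-bot]
8. Engineer goes back to the storage bay with the drill-bot.  [the storage bay: the drill-bot, the paint-bot, the scan-bot | the lab module: the cut-bot, the pack-bot, the sort-bot, the weld-bot]
9. Engineer goes to the lab module with the drill-bot and the paint-bot.  [the storage bay: the scan-bot | the lab module: the cut-bot, the drill-bot, the pack-bot, the paint-bot, the sort-bot, the weld-bot]
10. Engineer goes back to the storage bay with the drill-bot.  [the storage bay: the drill-bot, the scan-bot | the lab module: the cut-bot, the pack-bot, the paint-bot, the sort-bot, the weld-bot]
11. Engineer goes to the lab module with the drill-bot and the scan-bot.  [the storage bay: — | the lab module: the cut-bot, the drill-bot, the pack-bot, the paint-bot, the scan-bot, the sort-bot, the weld-bot]

11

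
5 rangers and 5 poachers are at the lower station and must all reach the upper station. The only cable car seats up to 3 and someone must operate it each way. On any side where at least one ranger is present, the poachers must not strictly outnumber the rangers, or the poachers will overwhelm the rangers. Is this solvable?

Yes

1. 2 poachers → the upper station.  (the lower station: 5R 3P; the upper station: 0R 2P)
2. 1 poacher ← the lower station.  (the lower station: 5R 4P; the upper station: 0R 1P)
3. 3 poachers → the upper station.  (the lower station: 5R 1P; the upper station: 0R 4P)
4. 1 poacher ← the lower station.  (the lower station: 5R 2P; the upper station: 0R 3P)
5. 3 rangers → the upper station.  (the lower station: 2R 2P; the upper station: 3R 3P)
6. 1 ranger and 1 poacher ← the lower station.  (the lower station: 3R 3P; the upper station: 2R 2P)
7. 3 rangers → the upper station.  (the lower station: 0R 3P; the upper station: 5R 2P)
8. 1 poacher ← the lower station.  (the lower station: 0R 4P; the upper station: 5R 1P)
9. 2 poachers → the upper station.  (the lower station: 0R 2P; the upper station: 5R 3P)
10. 1 poacher ← the lower station.  (the lower station: 0R 3P; the upper station: 5R 2P)
11. 3 poachers → the upper station.  (the lower station: 0R 0P; the upper station: 5R 5P)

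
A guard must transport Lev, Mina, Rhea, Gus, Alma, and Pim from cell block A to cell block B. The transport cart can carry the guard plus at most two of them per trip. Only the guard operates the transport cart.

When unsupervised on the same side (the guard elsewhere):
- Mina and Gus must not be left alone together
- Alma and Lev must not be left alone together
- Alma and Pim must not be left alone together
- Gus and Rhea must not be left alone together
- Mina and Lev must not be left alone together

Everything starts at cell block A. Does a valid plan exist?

Whatever the first load, the items left behind include a forbidden pair without the guard. No opening move is safe, so no plan exists.

No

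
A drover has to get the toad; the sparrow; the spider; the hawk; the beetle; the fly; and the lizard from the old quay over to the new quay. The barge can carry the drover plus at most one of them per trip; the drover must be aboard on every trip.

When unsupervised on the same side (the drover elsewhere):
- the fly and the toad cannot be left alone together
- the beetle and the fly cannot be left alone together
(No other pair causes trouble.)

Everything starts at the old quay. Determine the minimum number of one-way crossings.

15

Counting alone: the drover can take at most 1 across per trip to the new quay, so moving all 7 needs at least 7 loaded trips out, with a return between consecutive ones — at least 13 crossings.
The safety rule pushes this higher. Following every safe sequence of crossings, the most of the 7 that can be at the new quay as the barge arrives there on crossing 13 is 6 — never all 7.
So no plan with fewer than 15 crossings exists, and this one achieves 15:
1. Drover goes to the new quay with the fly.  [the old quay: the beetle, the hawk, the lizard, the sparrow, the spider, the toad | the new quay: the fly]
2. Drover goes back to the old quay alone.  [the old quay: the beetle, the hawk, the lizard, the sparrow, the spider, the toad | the new quay: the fly]
3. Drover goes to the new quay with the toad.  [the old quay: the beetle, the hawk, the lizard, the sparrow, the spider | the new quay: the fly, the toad]
4. Drover goes back to the old quay with the fly.  [the old quay: the beetle, the fly, the hawk, the lizard, the sparrow, the spider | the new quay: the toad]
5. Drover goes to the new quay with the beetle.  [the old quay: the fly, the hawk, the lizard, the sparrow, the spider | the new quay: the beetle, the toad]
6. Drover goes back to the old quay alone.  [the old quay: the fly, the hawk, the lizard, the sparrow, the spider | the new quay: the beetle, the toad]
7. Drover goes to the new quay with the sparrow.  [the old quay: the fly, the hawk, the lizard, the spider | the new quay: the beetle, the sparrow, the toad]
8. Drover goes back to the old quay alone.  [the old quay: the fly, the hawk, the lizard, the spider | the new quay: the beetle, the sparrow, the toad]
9. Drover goes to the new quay with the spider.  [the old quay: the fly, the hawk, the lizard | the new quay: the beetle, the sparrow, the spider, the toad]
10. Drover goes back to the old quay alone.  [the old quay: the fly, the hawk, the lizard | the new quay: the beetle, the sparrow, the spider, the toad]
11. Drover goes to the new quay with the hawk.  [the old quay: the fly, the lizard | the new quay: the beetle, the hawk, the sparrow, the spider, the toad]
12. Drover goes back to the old quay alone.  [the old quay: the fly, the lizard | the new quay: the beetle, the hawk, the sparrow, the spider, the toad]
13. Drover goes to the new quay with the lizard.  [the old quay: the fly | the new quay: the beetle, the hawk, the lizard, the sparrow, the spider, the toad]
14. Drover goes back to the old quay alone.  [the old quay: the fly | the new quay: the beetle, the hawk, the lizard, the sparrow, the spider, the toad]
15. Drover goes to the new quay with the fly.  [the old quay: — | the new quay: the beetle, the fly, the hawk, the lizard, the sparrow, the spider, the toad]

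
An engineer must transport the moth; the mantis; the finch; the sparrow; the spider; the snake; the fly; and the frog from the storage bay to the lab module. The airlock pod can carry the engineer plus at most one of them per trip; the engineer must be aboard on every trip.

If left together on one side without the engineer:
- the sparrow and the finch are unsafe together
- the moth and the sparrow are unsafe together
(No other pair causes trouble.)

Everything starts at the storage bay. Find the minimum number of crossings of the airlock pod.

Counting alone: the engineer can take at most 1 across per trip to the lab module, so moving all 8 needs at least 8 loaded trips out, with a return between consecutive ones — at least 15 crossings.
The safety rule pushes this higher. Following every safe sequence of crossings, the most of the 8 that can be at the lab module as the airlock pod arrives there on crossing 15 is 7 — never all 8.
So no plan with fewer than 17 crossings exists, and this one achieves 17:
1. Engineer goes to the lab module with the sparrow.
2. Engineer goes back to the storage bay alone.
3. Engineer goes to the lab module with the moth.
4. Engineer goes back to the storage bay with the sparrow.
5. Engineer goes to the lab module with the finch.
6. Engineer goes back to the storage bay alone.
7. Engineer goes to the lab module with the mantis.
8. Engineer goes back to the storage bay alone.
9. Engineer goes to the lab module with the spider.
10. Engineer goes back to the storage bay alone.
11. Engineer goes to the lab module with the snake.
12. Engineer goes back to the storage bay alone.
13. Engineer goes to the lab module with the fly.
14. Engineer goes back to the storage bay alone.
15. Engineer goes to the lab module with the frog.
16. Engineer goes back to the storage bay alone.
17. Engineer goes to the lab module with the sparrow.

17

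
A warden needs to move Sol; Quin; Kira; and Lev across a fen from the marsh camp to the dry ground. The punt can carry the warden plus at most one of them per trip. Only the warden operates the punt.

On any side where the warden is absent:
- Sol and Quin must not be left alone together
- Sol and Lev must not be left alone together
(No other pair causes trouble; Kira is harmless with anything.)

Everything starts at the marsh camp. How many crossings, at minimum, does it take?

9

Counting alone: the warden can take at most 1 across per trip to the dry ground, so moving all 4 needs at least 4 loaded trips out, with a return between consecutive ones — at least 7 crossings.
The safety rule pushes this higher. Following every safe sequence of crossings, the most of the 4 that can be at the dry ground as the punt arrives there on crossing 7 is 3 — never all 4.
So no plan with fewer than 9 crossings exists, and this one achieves 9:
1. Warden goes to the dry ground with Sol.  [the marsh camp: Kira, Lev, Quin | the dry ground: Sol]
2. Warden goes back to the marsh camp alone.  [the marsh camp: Kira, Lev, Quin | the dry ground: Sol]
3. Warden goes to the dry ground with Quin.  [the marsh camp: Kira, Lev | the dry ground: Quin, Sol]
4. Warden goes back to the marsh camp with Sol.  [the marsh camp: Kira, Lev, Sol | the dry ground: Quin]
5. Warden goes to the dry ground with Lev.  [the marsh camp: Kira, Sol | the dry ground: Lev, Quin]
6. Warden goes back to the marsh camp alone.  [the marsh camp: Kira, Sol | the dry ground: Lev, Quin]
7. Warden goes to the dry ground with Kira.  [the marsh camp: Sol | the dry ground: Kira, Lev, Quin]
8. Warden goes back to the marsh camp alone.  [the marsh camp: Sol | the dry ground: Kira, Lev, Quin]
9. Warden goes to the dry ground with Sol.  [the marsh camp: — | the dry ground: Kira, Lev, Quin, Sol]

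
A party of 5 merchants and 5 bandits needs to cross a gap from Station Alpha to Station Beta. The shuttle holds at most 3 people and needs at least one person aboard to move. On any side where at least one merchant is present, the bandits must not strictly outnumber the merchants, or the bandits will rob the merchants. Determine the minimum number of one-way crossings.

Counting alone: each trip to Station Beta takes at most 3 across and each return brings at least 1 back, so after t trips out (and t−1 returns) at most 3t − (t−1) of the 10 are across; that first reaches 10 at t = 5, so at least 9 crossings are needed.
The safety rule pushes this higher. Following every safe sequence of crossings, the most of the 10 that can be at Station Beta as the shuttle arrives there on crossing 9 is 9 — never all 10.
So no plan with fewer than 11 crossings exists, and this one achieves 11:
1. 2 bandits → Station Beta.  (Station Alpha: 5M 3B; Station Beta: 0M 2B)
2. 1 bandit ← Station Alpha.  (Station Alpha: 5M 4B; Station Beta: 0M 1B)
3. 3 bandits → Station Beta.  (Station Alpha: 5M 1B; Station Beta: 0M 4B)
4. 1 bandit ← Station Alpha.  (Station Alpha: 5M 2B; Station Beta: 0M 3B)
5. 3 merchants → Station Beta.  (Station Alpha: 2M 2B; Station Beta: 3M 3B)
6. 1 merchant and 1 bandit ← Station Alpha.  (Station Alpha: 3M 3B; Station Beta: 2M 2B)
7. 3 merchants → Station Beta.  (Station Alpha: 0M 3B; Station Beta: 5M 2B)
8. 1 bandit ← Station Alpha.  (Station Alpha: 0M 4B; Station Beta: 5M 1B)
9. 2 bandits → Station Beta.  (Station Alpha: 0M 2B; Station Beta: 5M 3B)
10. 1 bandit ← Station Alpha.  (Station Alpha: 0M 3B; Station Beta: 5M 2B)
11. 3 bandits → Station Beta.  (Station Alpha: 0M 0B; Station Beta: 5M 5B)

11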